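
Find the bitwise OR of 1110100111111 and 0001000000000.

OR: 1 when either bit is 1
  1110100111111
| 0001000000000
---------------
  1111100111111
Decimal: 7487 | 512 = 7999



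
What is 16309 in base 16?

Using repeated division by 16 (digits 10–15 are A–F):
16309 ÷ 16 = 1019 remainder 5
1019 ÷ 16 = 63 remainder 11 (B)
63 ÷ 16 = 3 remainder 15 (F)
3 ÷ 16 = 0 remainder 3
Reading remainders bottom to top: 3FB5



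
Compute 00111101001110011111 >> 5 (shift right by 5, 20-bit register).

Original: 00111101001110011111 (decimal 250783)
Shift right by 5 positions
Drop the 5 low bits; fill with zeros on the left
Result: 00000001111010011100 (decimal 7836)
Equivalent: 250783 >> 5 = 250783 ÷ 2^5 = 7836



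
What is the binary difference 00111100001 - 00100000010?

Method 1 - Direct subtraction (column by column from the right: bit − bit − borrow-in; if negative, add 2 and borrow 1 from the next column):
borrow: 00000111100
        00111100001
-       00100000010
-------------------
        00011011111

Method 2 - Add two's complement:
Two's complement of 00100000010: invert → 11011111101, add 1 → 11011111110
  00111100001
+ 11011111110
-------------
 100011011111  (end carry out of the top bit = 1)
Discarding the end carry: 00011011111
Decimal check:
  00111100001 = 256 + 128 + 64 + 32 + 1 = 481
  00100000010 = 256 + 2 = 258
  481 - 258 = 223, and 00011011111 = 128 + 64 + 16 + 8 + 4 + 2 + 1 = 223 ✓



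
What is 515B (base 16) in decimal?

Expand by place value (powers of 16):
Digit values: B = 11
515B = 5 × 16^3 + 1 × 16^2 + 5 × 16^1 + 11 × 16^0
= 5 × 4096 + 1 × 256 + 5 × 16 + 11 × 1
= 20480 + 256 + 80 + 11
= 20827



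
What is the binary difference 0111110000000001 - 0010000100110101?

Method 1 - Direct subtraction (column by column from the right: bit − bit − borrow-in; if negative, add 2 and borrow 1 from the next column):
borrow: 0000011111111000
        0111110000000001
-       0010000100110101
------------------------
        0101101011001100

Method 2 - Add two's complement:
Two's complement of 0010000100110101: invert → 1101111011001010, add 1 → 1101111011001011
  0111110000000001
+ 1101111011001011
------------------
 10101101011001100  (end carry out of the top bit = 1)
Discarding the end carry: 0101101011001100
Decimal check:
  0111110000000001 = 16384 + 8192 + 4096 + 2048 + 1024 + 1 = 31745
  0010000100110101 = 8192 + 256 + 32 + 16 + 4 + 1 = 8501
  31745 - 8501 = 23244, and 0101101011001100 = 16384 + 4096 + 2048 + 512 + 128 + 64 + 8 + 4 = 23244 ✓



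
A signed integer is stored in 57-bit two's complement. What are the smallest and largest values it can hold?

For 57-bit two's complement:
Minimum: -2^56 = -72057594037927936
Maximum: 2^56 - 1 = 72057594037927935



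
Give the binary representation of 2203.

Using repeated division by 2:
2203 ÷ 2 = 1101 remainder 1
1101 ÷ 2 = 550 remainder 1
550 ÷ 2 = 275 remainder 0
275 ÷ 2 = 137 remainder 1
137 ÷ 2 = 68 remainder 1
68 ÷ 2 = 34 remainder 0
34 ÷ 2 = 17 remainder 0
17 ÷ 2 = 8 remainder 1
8 ÷ 2 = 4 remainder 0
4 ÷ 2 = 2 remainder 0
2 ÷ 2 = 1 remainder 0
1 ÷ 2 = 0 remainder 1
Reading remainders bottom to top: 100010011011



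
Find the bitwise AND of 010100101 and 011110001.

AND: 1 only when both bits are 1
  010100101
& 011110001
-----------
  010100001
Decimal: 165 & 241 = 161



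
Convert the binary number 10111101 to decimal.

Sum of powers of 2 for each 1-bit:
2^0 + 2^2 + 2^3 + 2^4 + 2^5 + 2^7
= 1 + 4 + 8 + 16 + 32 + 128
= 189



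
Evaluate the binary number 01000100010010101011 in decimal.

Sum of powers of 2 for each 1-bit:
2^0 + 2^1 + 2^3 + 2^5 + 2^7 + 2^10 + 2^14 + 2^18
= 1 + 2 + 8 + 32 + 128 + 1024 + 16384 + 262144
= 279723



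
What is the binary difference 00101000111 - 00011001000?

Method 1 - Direct subtraction (column by column from the right: bit − bit − borrow-in; if negative, add 2 and borrow 1 from the next column):
borrow: 00111110000
        00101000111
-       00011001000
-------------------
        00001111111

Method 2 - Add two's complement:
Two's complement of 00011001000: invert → 11100110111, add 1 → 11100111000
  00101000111
+ 11100111000
-------------
 100001111111  (end carry out of the top bit = 1)
Discarding the end carry: 00001111111
Decimal check:
  00101000111 = 256 + 64 + 4 + 2 + 1 = 327
  00011001000 = 128 + 64 + 8 = 200
  327 - 200 = 127, and 00001111111 = 64 + 32 + 16 + 8 + 4 + 2 + 1 = 127 ✓



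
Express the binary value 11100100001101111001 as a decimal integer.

Sum of powers of 2 for each 1-bit:
2^0 + 2^3 + 2^4 + 2^5 + 2^6 + 2^8 + 2^9 + 2^14 + 2^17 + 2^18 + 2^19
= 1 + 8 + 16 + 32 + 64 + 256 + 512 + 16384 + 131072 + 262144 + 524288
= 934777



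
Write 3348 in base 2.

Using repeated division by 2:
3348 ÷ 2 = 1674 remainder 0
1674 ÷ 2 = 837 remainder 0
837 ÷ 2 = 418 remainder 1
418 ÷ 2 = 209 remainder 0
209 ÷ 2 = 104 remainder 1
104 ÷ 2 = 52 remainder 0
52 ÷ 2 = 26 remainder 0
26 ÷ 2 = 13 remainder 0
13 ÷ 2 = 6 remainder 1
6 ÷ 2 = 3 remainder 0
3 ÷ 2 = 1 remainder 1
1 ÷ 2 = 0 remainder 1
Reading remainders bottom to top: 110100010100



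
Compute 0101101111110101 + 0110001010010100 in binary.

Add column by column from the right: bit + bit + carry-in; write the sum mod 2, carry 1 when the sum is 2 or 3.
carry:  1000011111101000
        0101101111110101
+       0110001010010100
------------------------
       01011111010001001
(the carry out of the leftmost column, 0, becomes the leading bit)
Decimal check:
  0101101111110101 = 16384 + 4096 + 2048 + 512 + 256 + 128 + 64 + 32 + 16 + 4 + 1 = 23541
  0110001010010100 = 16384 + 8192 + 512 + 128 + 16 + 4 = 25236
  23541 + 25236 = 48777, and 01011111010001001 = 32768 + 8192 + 4096 + 2048 + 1024 + 512 + 128 + 8 + 1 = 48777 ✓



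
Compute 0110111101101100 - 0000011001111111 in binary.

Method 1 - Direct subtraction (column by column from the right: bit − bit − borrow-in; if negative, add 2 and borrow 1 from the next column):
borrow: 0000000111111110
        0110111101101100
-       0000011001111111
------------------------
        0110100011101101

Method 2 - Add two's complement:
Two's complement of 0000011001111111: invert → 1111100110000000, add 1 → 1111100110000001
  0110111101101100
+ 1111100110000001
------------------
 10110100011101101  (end carry out of the top bit = 1)
Discarding the end carry: 0110100011101101
Decimal check:
  0110111101101100 = 16384 + 8192 + 2048 + 1024 + 512 + 256 + 64 + 32 + 8 + 4 = 28524
  0000011001111111 = 1024 + 512 + 64 + 32 + 16 + 8 + 4 + 2 + 1 = 1663
  28524 - 1663 = 26861, and 0110100011101101 = 16384 + 8192 + 2048 + 128 + 64 + 32 + 8 + 4 + 1 = 26861 ✓



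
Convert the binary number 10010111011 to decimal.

Sum of powers of 2 for each 1-bit:
2^0 + 2^1 + 2^3 + 2^4 + 2^5 + 2^7 + 2^10
= 1 + 2 + 8 + 16 + 32 + 128 + 1024
= 1211



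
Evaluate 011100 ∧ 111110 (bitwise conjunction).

AND: 1 only when both bits are 1
  011100
& 111110
--------
  011100
Decimal: 28 & 62 = 28



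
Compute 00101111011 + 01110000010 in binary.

Add column by column from the right: bit + bit + carry-in; write the sum mod 2, carry 1 when the sum is 2 or 3.
carry:  11000000100
        00101111011
+       01110000010
-------------------
       010011111101
(the carry out of the leftmost column, 0, becomes the leading bit)
Decimal check:
  00101111011 = 256 + 64 + 32 + 16 + 8 + 2 + 1 = 379
  01110000010 = 512 + 256 + 128 + 2 = 898
  379 + 898 = 1277, and 010011111101 = 1024 + 128 + 64 + 32 + 16 + 8 + 4 + 1 = 1277 ✓



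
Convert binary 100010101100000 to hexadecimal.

Group into 4-bit nibbles from right:
  0100 = 4
  0101 = 5
  0110 = 6
  0000 = 0
Result: 4560



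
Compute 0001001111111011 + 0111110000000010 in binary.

Add column by column from the right: bit + bit + carry-in; write the sum mod 2, carry 1 when the sum is 2 or 3.
carry:  1110000000000100
        0001001111111011
+       0111110000000010
------------------------
       01000111111111101
(the carry out of the leftmost column, 0, becomes the leading bit)
Decimal check:
  0001001111111011 = 4096 + 512 + 256 + 128 + 64 + 32 + 16 + 8 + 2 + 1 = 5115
  0111110000000010 = 16384 + 8192 + 4096 + 2048 + 1024 + 2 = 31746
  5115 + 31746 = 36861, and 01000111111111101 = 32768 + 2048 + 1024 + 512 + 256 + 128 + 64 + 32 + 16 + 8 + 4 + 1 = 36861 ✓



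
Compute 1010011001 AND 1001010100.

AND: 1 only when both bits are 1
  1010011001
& 1001010100
------------
  1000010000
Decimal: 665 & 596 = 528



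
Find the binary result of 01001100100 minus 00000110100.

Method 1 - Direct subtraction (column by column from the right: bit − bit − borrow-in; if negative, add 2 and borrow 1 from the next column):
borrow: 00001100000
        01001100100
-       00000110100
-------------------
        01000110000

Method 2 - Add two's complement:
Two's complement of 00000110100: invert → 11111001011, add 1 → 11111001100
  01001100100
+ 11111001100
-------------
 101000110000  (end carry out of the top bit = 1)
Discarding the end carry: 01000110000
Decimal check:
  01001100100 = 512 + 64 + 32 + 4 = 612
  00000110100 = 32 + 16 + 4 = 52
  612 - 52 = 560, and 01000110000 = 512 + 32 + 16 = 560 ✓



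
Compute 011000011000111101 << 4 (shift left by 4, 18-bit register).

Original: 011000011000111101 (decimal 99901)
Shift left by 4 positions
Append 4 zeros on the right and drop the 4 high bits that overflow the 18-bit width
Result: 000110001111010000 (decimal 25552)
Equivalent: 99901 << 4 = 99901 × 2^4 = 1598416, truncated to 18 bits = 25552



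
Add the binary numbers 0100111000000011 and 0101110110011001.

Add column by column from the right: bit + bit + carry-in; write the sum mod 2, carry 1 when the sum is 2 or 3.
carry:  1011100000000110
        0100111000000011
+       0101110110011001
------------------------
       01010101110011100
(the carry out of the leftmost column, 0, becomes the leading bit)
Decimal check:
  0100111000000011 = 16384 + 2048 + 1024 + 512 + 2 + 1 = 19971
  0101110110011001 = 16384 + 4096 + 2048 + 1024 + 256 + 128 + 16 + 8 + 1 = 23961
  19971 + 23961 = 43932, and 01010101110011100 = 32768 + 8192 + 2048 + 512 + 256 + 128 + 16 + 8 + 4 = 43932 ✓



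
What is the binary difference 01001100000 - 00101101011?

Method 1 - Direct subtraction (column by column from the right: bit − bit − borrow-in; if negative, add 2 and borrow 1 from the next column):
borrow: 01111111110
        01001100000
-       00101101011
-------------------
        00011110101

Method 2 - Add two's complement:
Two's complement of 00101101011: invert → 11010010100, add 1 → 11010010101
  01001100000
+ 11010010101
-------------
 100011110101  (end carry out of the top bit = 1)
Discarding the end carry: 00011110101
Decimal check:
  01001100000 = 512 + 64 + 32 = 608
  00101101011 = 256 + 64 + 32 + 8 + 2 + 1 = 363
  608 - 363 = 245, and 00011110101 = 128 + 64 + 32 + 16 + 4 + 1 = 245 ✓



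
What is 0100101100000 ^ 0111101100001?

XOR: 1 when bits differ
  0100101100000
^ 0111101100001
---------------
  0011000000001
Decimal: 2400 ^ 3937 = 1537



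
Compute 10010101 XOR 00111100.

XOR: 1 when bits differ
  10010101
^ 00111100
----------
  10101001
Decimal: 149 ^ 60 = 169



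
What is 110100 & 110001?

AND: 1 only when both bits are 1
  110100
& 110001
--------
  110000
Decimal: 52 & 49 = 48



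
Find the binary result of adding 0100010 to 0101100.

Add column by column from the right: bit + bit + carry-in; write the sum mod 2, carry 1 when the sum is 2 or 3.
carry:  1000000
        0100010
+       0101100
---------------
       01001110
(the carry out of the leftmost column, 0, becomes the leading bit)
Decimal check:
  0100010 = 32 + 2 = 34
  0101100 = 32 + 8 + 4 = 44
  34 + 44 = 78, and 01001110 = 64 + 8 + 4 + 2 = 78 ✓



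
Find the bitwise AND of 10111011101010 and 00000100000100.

AND: 1 only when both bits are 1
  10111011101010
& 00000100000100
----------------
  00000000000000
Decimal: 12010 & 260 = 0



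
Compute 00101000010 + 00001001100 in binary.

Add column by column from the right: bit + bit + carry-in; write the sum mod 2, carry 1 when the sum is 2 or 3.
carry:  00010000000
        00101000010
+       00001001100
-------------------
       000110001110
(the carry out of the leftmost column, 0, becomes the leading bit)
Decimal check:
  00101000010 = 256 + 64 + 2 = 322
  00001001100 = 64 + 8 + 4 = 76
  322 + 76 = 398, and 000110001110 = 256 + 128 + 8 + 4 + 2 = 398 ✓



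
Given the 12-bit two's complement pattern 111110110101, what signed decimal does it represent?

Binary: 111110110101
Sign bit: 1 (negative)
Invert: 000001001010
Add 1:  000001001011
Magnitude: 000001001011 = 64 + 8 + 2 + 1 = 75
Value: -75



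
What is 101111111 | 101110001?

OR: 1 when either bit is 1
  101111111
| 101110001
-----------
  101111111
Decimal: 383 | 369 = 383



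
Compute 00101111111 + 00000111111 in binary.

Add column by column from the right: bit + bit + carry-in; write the sum mod 2, carry 1 when the sum is 2 or 3.
carry:  00011111110
        00101111111
+       00000111111
-------------------
       000110111110
(the carry out of the leftmost column, 0, becomes the leading bit)
Decimal check:
  00101111111 = 256 + 64 + 32 + 16 + 8 + 4 + 2 + 1 = 383
  00000111111 = 32 + 16 + 8 + 4 + 2 + 1 = 63
  383 + 63 = 446, and 000110111110 = 256 + 128 + 32 + 16 + 8 + 4 + 2 = 446 ✓



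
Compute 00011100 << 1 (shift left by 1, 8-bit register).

Original: 00011100 (decimal 28)
Shift left by 1 position
Append 1 zero on the right
Result: 00111000 (decimal 56)
Equivalent: 28 << 1 = 28 × 2^1 = 56



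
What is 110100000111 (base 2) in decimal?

Sum of powers of 2 for each 1-bit:
2^0 + 2^1 + 2^2 + 2^8 + 2^10 + 2^11
= 1 + 2 + 4 + 256 + 1024 + 2048
= 3335



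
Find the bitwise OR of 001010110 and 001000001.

OR: 1 when either bit is 1
  001010110
| 001000001
-----------
  001010111
Decimal: 86 | 65 = 87



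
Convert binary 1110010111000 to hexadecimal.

Group into 4-bit nibbles from right:
  0001 = 1
  1100 = C
  1011 = B
  1000 = 8
Result: 1CB8



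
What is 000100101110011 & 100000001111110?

AND: 1 only when both bits are 1
  000100101110011
& 100000001111110
-----------------
  000000001110010
Decimal: 2419 & 16510 = 114



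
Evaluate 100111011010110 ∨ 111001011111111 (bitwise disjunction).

OR: 1 when either bit is 1
  100111011010110
| 111001011111111
-----------------
  111111011111111
Decimal: 20182 | 29439 = 32511



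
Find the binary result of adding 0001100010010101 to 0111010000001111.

Add column by column from the right: bit + bit + carry-in; write the sum mod 2, carry 1 when the sum is 2 or 3.
carry:  1110000000111110
        0001100010010101
+       0111010000001111
------------------------
       01000110010100100
(the carry out of the leftmost column, 0, becomes the leading bit)
Decimal check:
  0001100010010101 = 4096 + 2048 + 128 + 16 + 4 + 1 = 6293
  0111010000001111 = 16384 + 8192 + 4096 + 1024 + 8 + 4 + 2 + 1 = 29711
  6293 + 29711 = 36004, and 01000110010100100 = 32768 + 2048 + 1024 + 128 + 32 + 4 = 36004 ✓



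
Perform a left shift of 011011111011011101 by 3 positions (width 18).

Original: 011011111011011101 (decimal 114397)
Shift left by 3 positions
Append 3 zeros on the right and drop the 3 high bits that overflow the 18-bit width
Result: 011111011011101000 (decimal 128744)
Equivalent: 114397 << 3 = 114397 × 2^3 = 915176, truncated to 18 bits = 128744



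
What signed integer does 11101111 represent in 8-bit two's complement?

Binary: 11101111
Sign bit: 1 (negative)
Invert: 00010000
Add 1:  00010001
Magnitude: 00010001 = 16 + 1 = 17
Value: -17



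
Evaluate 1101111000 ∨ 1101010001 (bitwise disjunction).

OR: 1 when either bit is 1
  1101111000
| 1101010001
------------
  1101111001
Decimal: 888 | 849 = 889



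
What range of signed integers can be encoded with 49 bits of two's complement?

For 49-bit two's complement:
Minimum: -2^48 = -281474976710656
Maximum: 2^48 - 1 = 281474976710655



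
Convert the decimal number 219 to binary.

Using repeated division by 2:
219 ÷ 2 = 109 remainder 1
109 ÷ 2 = 54 remainder 1
54 ÷ 2 = 27 remainder 0
27 ÷ 2 = 13 remainder 1
13 ÷ 2 = 6 remainder 1
6 ÷ 2 = 3 remainder 0
3 ÷ 2 = 1 remainder 1
1 ÷ 2 = 0 remainder 1
Reading remainders bottom to top: 11011011



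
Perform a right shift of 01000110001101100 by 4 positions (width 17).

Original: 01000110001101100 (decimal 35948)
Shift right by 4 positions
Drop the 4 low bits; fill with zeros on the left
Result: 00000100011000110 (decimal 2246)
Equivalent: 35948 >> 4 = 35948 ÷ 2^4 = 2246



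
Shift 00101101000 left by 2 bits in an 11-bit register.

Original: 00101101000 (decimal 360)
Shift left by 2 positions
Append 2 zeros on the right
Result: 10110100000 (decimal 1440)
Equivalent: 360 << 2 = 360 × 2^2 = 1440



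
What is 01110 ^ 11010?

XOR: 1 when bits differ
  01110
^ 11010
-------
  10100
Decimal: 14 ^ 26 = 20



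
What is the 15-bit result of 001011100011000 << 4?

Original: 001011100011000 (decimal 5912)
Shift left by 4 positions
Append 4 zeros on the right and drop the 4 high bits that overflow the 15-bit width
Result: 111000110000000 (decimal 29056)
Equivalent: 5912 << 4 = 5912 × 2^4 = 94592, truncated to 15 bits = 29056



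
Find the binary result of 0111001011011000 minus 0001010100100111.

Method 1 - Direct subtraction (column by column from the right: bit − bit − borrow-in; if negative, add 2 and borrow 1 from the next column):
borrow: 0011101001001110
        0111001011011000
-       0001010100100111
------------------------
        0101110110110001

Method 2 - Add two's complement:
Two's complement of 0001010100100111: invert → 1110101011011000, add 1 → 1110101011011001
  0111001011011000
+ 1110101011011001
------------------
 10101110110110001  (end carry out of the top bit = 1)
Discarding the end carry: 0101110110110001
Decimal check:
  0111001011011000 = 16384 + 8192 + 4096 + 512 + 128 + 64 + 16 + 8 = 29400
  0001010100100111 = 4096 + 1024 + 256 + 32 + 4 + 2 + 1 = 5415
  29400 - 5415 = 23985, and 0101110110110001 = 16384 + 4096 + 2048 + 1024 + 256 + 128 + 32 + 16 + 1 = 23985 ✓



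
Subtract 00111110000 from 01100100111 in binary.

Method 1 - Direct subtraction (column by column from the right: bit − bit − borrow-in; if negative, add 2 and borrow 1 from the next column):
borrow: 01111100000
        01100100111
-       00111110000
-------------------
        00100110111

Method 2 - Add two's complement:
Two's complement of 00111110000: invert → 11000001111, add 1 → 11000010000
  01100100111
+ 11000010000
-------------
 100100110111  (end carry out of the top bit = 1)
Discarding the end carry: 00100110111
Decimal check:
  01100100111 = 512 + 256 + 32 + 4 + 2 + 1 = 807
  00111110000 = 256 + 128 + 64 + 32 + 16 = 496
  807 - 496 = 311, and 00100110111 = 256 + 32 + 16 + 4 + 2 + 1 = 311 ✓



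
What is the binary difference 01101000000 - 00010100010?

Method 1 - Direct subtraction (column by column from the right: bit − bit − borrow-in; if negative, add 2 and borrow 1 from the next column):
borrow: 00101111100
        01101000000
-       00010100010
-------------------
        01010011110

Method 2 - Add two's complement:
Two's complement of 00010100010: invert → 11101011101, add 1 → 11101011110
  01101000000
+ 11101011110
-------------
 101010011110  (end carry out of the top bit = 1)
Discarding the end carry: 01010011110
Decimal check:
  01101000000 = 512 + 256 + 64 = 832
  00010100010 = 128 + 32 + 2 = 162
  832 - 162 = 670, and 01010011110 = 512 + 128 + 16 + 8 + 4 + 2 = 670 ✓



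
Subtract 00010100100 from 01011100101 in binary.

Method 1 - Direct subtraction (column by column from the right: bit − bit − borrow-in; if negative, add 2 and borrow 1 from the next column):
borrow: 00000000000
        01011100101
-       00010100100
-------------------
        01001000001

Method 2 - Add two's complement:
Two's complement of 00010100100: invert → 11101011011, add 1 → 11101011100
  01011100101
+ 11101011100
-------------
 101001000001  (end carry out of the top bit = 1)
Discarding the end carry: 01001000001
Decimal check:
  01011100101 = 512 + 128 + 64 + 32 + 4 + 1 = 741
  00010100100 = 128 + 32 + 4 = 164
  741 - 164 = 577, and 01001000001 = 512 + 64 + 1 = 577 ✓



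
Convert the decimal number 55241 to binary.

Using repeated division by 2:
55241 ÷ 2 = 27620 remainder 1
27620 ÷ 2 = 13810 remainder 0
13810 ÷ 2 = 6905 remainder 0
6905 ÷ 2 = 3452 remainder 1
3452 ÷ 2 = 1726 remainder 0
1726 ÷ 2 = 863 remainder 0
863 ÷ 2 = 431 remainder 1
431 ÷ 2 = 215 remainder 1
215 ÷ 2 = 107 remainder 1
107 ÷ 2 = 53 remainder 1
53 ÷ 2 = 26 remainder 1
26 ÷ 2 = 13 remainder 0
13 ÷ 2 = 6 remainder 1
6 ÷ 2 = 3 remainder 0
3 ÷ 2 = 1 remainder 1
1 ÷ 2 = 0 remainder 1
Reading remainders bottom to top: 1101011111001001



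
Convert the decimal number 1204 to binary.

Using repeated division by 2:
1204 ÷ 2 = 602 remainder 0
602 ÷ 2 = 301 remainder 0
301 ÷ 2 = 150 remainder 1
150 ÷ 2 = 75 remainder 0
75 ÷ 2 = 37 remainder 1
37 ÷ 2 = 18 remainder 1
18 ÷ 2 = 9 remainder 0
9 ÷ 2 = 4 remainder 1
4 ÷ 2 = 2 remainder 0
2 ÷ 2 = 1 remainder 0
1 ÷ 2 = 0 remainder 1
Reading remainders bottom to top: 10010110100



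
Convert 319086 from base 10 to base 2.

Using repeated division by 2:
319086 ÷ 2 = 159543 remainder 0
159543 ÷ 2 = 79771 remainder 1
79771 ÷ 2 = 39885 remainder 1
39885 ÷ 2 = 19942 remainder 1
19942 ÷ 2 = 9971 remainder 0
9971 ÷ 2 = 4985 remainder 1
4985 ÷ 2 = 2492 remainder 1
2492 ÷ 2 = 1246 remainder 0
1246 ÷ 2 = 623 remainder 0
623 ÷ 2 = 311 remainder 1
311 ÷ 2 = 155 remainder 1
155 ÷ 2 = 77 remainder 1
77 ÷ 2 = 38 remainder 1
38 ÷ 2 = 19 remainder 0
19 ÷ 2 = 9 remainder 1
9 ÷ 2 = 4 remainder 1
4 ÷ 2 = 2 remainder 0
2 ÷ 2 = 1 remainder 0
1 ÷ 2 = 0 remainder 1
Reading remainders bottom to top: 1001101111001101110



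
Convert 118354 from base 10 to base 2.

Using repeated division by 2:
118354 ÷ 2 = 59177 remainder 0
59177 ÷ 2 = 29588 remainder 1
29588 ÷ 2 = 14794 remainder 0
14794 ÷ 2 = 7397 remainder 0
7397 ÷ 2 = 3698 remainder 1
3698 ÷ 2 = 1849 remainder 0
1849 ÷ 2 = 924 remainder 1
924 ÷ 2 = 462 remainder 0
462 ÷ 2 = 231 remainder 0
231 ÷ 2 = 115 remainder 1
115 ÷ 2 = 57 remainder 1
57 ÷ 2 = 28 remainder 1
28 ÷ 2 = 14 remainder 0
14 ÷ 2 = 7 remainder 0
7 ÷ 2 = 3 remainder 1
3 ÷ 2 = 1 remainder 1
1 ÷ 2 = 0 remainder 1
Reading remainders bottom to top: 11100111001010010



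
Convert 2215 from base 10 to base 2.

Using repeated division by 2:
2215 ÷ 2 = 1107 remainder 1
1107 ÷ 2 = 553 remainder 1
553 ÷ 2 = 276 remainder 1
276 ÷ 2 = 138 remainder 0
138 ÷ 2 = 69 remainder 0
69 ÷ 2 = 34 remainder 1
34 ÷ 2 = 17 remainder 0
17 ÷ 2 = 8 remainder 1
8 ÷ 2 = 4 remainder 0
4 ÷ 2 = 2 remainder 0
2 ÷ 2 = 1 remainder 0
1 ÷ 2 = 0 remainder 1
Reading remainders bottom to top: 100010100111



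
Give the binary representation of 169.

Using repeated division by 2:
169 ÷ 2 = 84 remainder 1
84 ÷ 2 = 42 remainder 0
42 ÷ 2 = 21 remainder 0
21 ÷ 2 = 10 remainder 1
10 ÷ 2 = 5 remainder 0
5 ÷ 2 = 2 remainder 1
2 ÷ 2 = 1 remainder 0
1 ÷ 2 = 0 remainder 1
Reading remainders bottom to top: 10101001



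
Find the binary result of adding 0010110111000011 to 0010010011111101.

Add column by column from the right: bit + bit + carry-in; write the sum mod 2, carry 1 when the sum is 2 or 3.
carry:  0101101111111110
        0010110111000011
+       0010010011111101
------------------------
       00101001011000000
(the carry out of the leftmost column, 0, becomes the leading bit)
Decimal check:
  0010110111000011 = 8192 + 2048 + 1024 + 256 + 128 + 64 + 2 + 1 = 11715
  0010010011111101 = 8192 + 1024 + 128 + 64 + 32 + 16 + 8 + 4 + 1 = 9469
  11715 + 9469 = 21184, and 00101001011000000 = 16384 + 4096 + 512 + 128 + 64 = 21184 ✓



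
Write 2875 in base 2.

Using repeated division by 2:
2875 ÷ 2 = 1437 remainder 1
1437 ÷ 2 = 718 remainder 1
718 ÷ 2 = 359 remainder 0
359 ÷ 2 = 179 remainder 1
179 ÷ 2 = 89 remainder 1
89 ÷ 2 = 44 remainder 1
44 ÷ 2 = 22 remainder 0
22 ÷ 2 = 11 remainder 0
11 ÷ 2 = 5 remainder 1
5 ÷ 2 = 2 remainder 1
2 ÷ 2 = 1 remainder 0
1 ÷ 2 = 0 remainder 1
Reading remainders bottom to top: 101100111011



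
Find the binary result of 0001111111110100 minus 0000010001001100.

Method 1 - Direct subtraction (column by column from the right: bit − bit − borrow-in; if negative, add 2 and borrow 1 from the next column):
borrow: 0000000000010000
        0001111111110100
-       0000010001001100
------------------------
        0001101110101000

Method 2 - Add two's complement:
Two's complement of 0000010001001100: invert → 1111101110110011, add 1 → 1111101110110100
  0001111111110100
+ 1111101110110100
------------------
 10001101110101000  (end carry out of the top bit = 1)
Discarding the end carry: 0001101110101000
Decimal check:
  0001111111110100 = 4096 + 2048 + 1024 + 512 + 256 + 128 + 64 + 32 + 16 + 4 = 8180
  0000010001001100 = 1024 + 64 + 8 + 4 = 1100
  8180 - 1100 = 7080, and 0001101110101000 = 4096 + 2048 + 512 + 256 + 128 + 32 + 8 = 7080 ✓



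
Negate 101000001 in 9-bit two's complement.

Original (sign bit 1, negative): 101000001
Step 1 - Invert all bits: 010111110
Step 2 - Add 1: 010111111
Verification: 101000001 + 010111111 = 1000000000; discarding the end carry (carry out of the top bit) leaves the 9-bit value 000000000, as required for x + (-x)



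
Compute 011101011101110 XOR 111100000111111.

XOR: 1 when bits differ
  011101011101110
^ 111100000111111
-----------------
  100001011010001
Decimal: 15086 ^ 30783 = 17105



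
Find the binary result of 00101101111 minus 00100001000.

Method 1 - Direct subtraction (column by column from the right: bit − bit − borrow-in; if negative, add 2 and borrow 1 from the next column):
borrow: 00000000000
        00101101111
-       00100001000
-------------------
        00001100111

Method 2 - Add two's complement:
Two's complement of 00100001000: invert → 11011110111, add 1 → 11011111000
  00101101111
+ 11011111000
-------------
 100001100111  (end carry out of the top bit = 1)
Discarding the end carry: 00001100111
Decimal check:
  00101101111 = 256 + 64 + 32 + 8 + 4 + 2 + 1 = 367
  00100001000 = 256 + 8 = 264
  367 - 264 = 103, and 00001100111 = 64 + 32 + 4 + 2 + 1 = 103 ✓



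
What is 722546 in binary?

Using repeated division by 2:
722546 ÷ 2 = 361273 remainder 0
361273 ÷ 2 = 180636 remainder 1
180636 ÷ 2 = 90318 remainder 0
90318 ÷ 2 = 45159 remainder 0
45159 ÷ 2 = 22579 remainder 1
22579 ÷ 2 = 11289 remainder 1
11289 ÷ 2 = 5644 remainder 1
5644 ÷ 2 = 2822 remainder 0
2822 ÷ 2 = 1411 remainder 0
1411 ÷ 2 = 705 remainder 1
705 ÷ 2 = 352 remainder 1
352 ÷ 2 = 176 remainder 0
176 ÷ 2 = 88 remainder 0
88 ÷ 2 = 44 remainder 0
44 ÷ 2 = 22 remainder 0
22 ÷ 2 = 11 remainder 0
11 ÷ 2 = 5 remainder 1
5 ÷ 2 = 2 remainder 1
2 ÷ 2 = 1 remainder 0
1 ÷ 2 = 0 remainder 1
Reading remainders bottom to top: 10110000011001110010



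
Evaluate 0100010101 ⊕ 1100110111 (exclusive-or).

XOR: 1 when bits differ
  0100010101
^ 1100110111
------------
  1000100010
Decimal: 277 ^ 823 = 546



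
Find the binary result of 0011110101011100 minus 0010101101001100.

Method 1 - Direct subtraction (column by column from the right: bit − bit − borrow-in; if negative, add 2 and borrow 1 from the next column):
borrow: 0000010000000000
        0011110101011100
-       0010101101001100
------------------------
        0001001000010000

Method 2 - Add two's complement:
Two's complement of 0010101101001100: invert → 1101010010110011, add 1 → 1101010010110100
  0011110101011100
+ 1101010010110100
------------------
 10001001000010000  (end carry out of the top bit = 1)
Discarding the end carry: 0001001000010000
Decimal check:
  0011110101011100 = 8192 + 4096 + 2048 + 1024 + 256 + 64 + 16 + 8 + 4 = 15708
  0010101101001100 = 8192 + 2048 + 512 + 256 + 64 + 8 + 4 = 11084
  15708 - 11084 = 4624, and 0001001000010000 = 4096 + 512 + 16 = 4624 ✓



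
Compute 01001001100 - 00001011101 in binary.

Method 1 - Direct subtraction (column by column from the right: bit − bit − borrow-in; if negative, add 2 and borrow 1 from the next column):
borrow: 01111111110
        01001001100
-       00001011101
-------------------
        00111101111

Method 2 - Add two's complement:
Two's complement of 00001011101: invert → 11110100010, add 1 → 11110100011
  01001001100
+ 11110100011
-------------
 100111101111  (end carry out of the top bit = 1)
Discarding the end carry: 00111101111
Decimal check:
  01001001100 = 512 + 64 + 8 + 4 = 588
  00001011101 = 64 + 16 + 8 + 4 + 1 = 93
  588 - 93 = 495, and 00111101111 = 256 + 128 + 64 + 32 + 8 + 4 + 2 + 1 = 495 ✓



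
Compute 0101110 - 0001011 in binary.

Method 1 - Direct subtraction (column by column from the right: bit − bit − borrow-in; if negative, add 2 and borrow 1 from the next column):
borrow: 0000110
        0101110
-       0001011
---------------
        0100011

Method 2 - Add two's complement:
Two's complement of 0001011: invert → 1110100, add 1 → 1110101
  0101110
+ 1110101
---------
 10100011  (end carry out of the top bit = 1)
Discarding the end carry: 0100011
Decimal check:
  0101110 = 32 + 8 + 4 + 2 = 46
  0001011 = 8 + 2 + 1 = 11
  46 - 11 = 35, and 0100011 = 32 + 2 + 1 = 35 ✓



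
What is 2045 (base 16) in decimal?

Expand by place value (powers of 16):
2045 = 2 × 16^3 + 0 × 16^2 + 4 × 16^1 + 5 × 16^0
= 2 × 4096 + 0 × 256 + 4 × 16 + 5 × 1
= 8192 + 0 + 64 + 5
= 8261



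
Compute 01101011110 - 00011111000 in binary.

Method 1 - Direct subtraction (column by column from the right: bit − bit − borrow-in; if negative, add 2 and borrow 1 from the next column):
borrow: 00111000000
        01101011110
-       00011111000
-------------------
        01001100110

Method 2 - Add two's complement:
Two's complement of 00011111000: invert → 11100000111, add 1 → 11100001000
  01101011110
+ 11100001000
-------------
 101001100110  (end carry out of the top bit = 1)
Discarding the end carry: 01001100110
Decimal check:
  01101011110 = 512 + 256 + 64 + 16 + 8 + 4 + 2 = 862
  00011111000 = 128 + 64 + 32 + 16 + 8 = 248
  862 - 248 = 614, and 01001100110 = 512 + 64 + 32 + 4 + 2 = 614 ✓



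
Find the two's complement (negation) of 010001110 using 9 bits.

Original: 010001110
Step 1 - Invert all bits: 101110001
Step 2 - Add 1: 101110010
Verification: 010001110 + 101110010 = 1000000000; discarding the end carry (carry out of the top bit) leaves the 9-bit value 000000000, as required for x + (-x)



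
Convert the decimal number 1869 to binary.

Using repeated division by 2:
1869 ÷ 2 = 934 remainder 1
934 ÷ 2 = 467 remainder 0
467 ÷ 2 = 233 remainder 1
233 ÷ 2 = 116 remainder 1
116 ÷ 2 = 58 remainder 0
58 ÷ 2 = 29 remainder 0
29 ÷ 2 = 14 remainder 1
14 ÷ 2 = 7 remainder 0
7 ÷ 2 = 3 remainder 1
3 ÷ 2 = 1 remainder 1
1 ÷ 2 = 0 remainder 1
Reading remainders bottom to top: 11101001101



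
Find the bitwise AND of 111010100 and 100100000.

AND: 1 only when both bits are 1
  111010100
& 100100000
-----------
  100000000
Decimal: 468 & 288 = 256



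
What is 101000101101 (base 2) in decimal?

Sum of powers of 2 for each 1-bit:
2^0 + 2^2 + 2^3 + 2^5 + 2^9 + 2^11
= 1 + 4 + 8 + 32 + 512 + 2048
= 2605



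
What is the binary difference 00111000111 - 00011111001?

Method 1 - Direct subtraction (column by column from the right: bit − bit − borrow-in; if negative, add 2 and borrow 1 from the next column):
borrow: 00111110000
        00111000111
-       00011111001
-------------------
        00011001110

Method 2 - Add two's complement:
Two's complement of 00011111001: invert → 11100000110, add 1 → 11100000111
  00111000111
+ 11100000111
-------------
 100011001110  (end carry out of the top bit = 1)
Discarding the end carry: 00011001110
Decimal check:
  00111000111 = 256 + 128 + 64 + 4 + 2 + 1 = 455
  00011111001 = 128 + 64 + 32 + 16 + 8 + 1 = 249
  455 - 249 = 206, and 00011001110 = 128 + 64 + 8 + 4 + 2 = 206 ✓



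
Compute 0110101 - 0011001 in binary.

Method 1 - Direct subtraction (column by column from the right: bit − bit − borrow-in; if negative, add 2 and borrow 1 from the next column):
borrow: 0110000
        0110101
-       0011001
---------------
        0011100

Method 2 - Add two's complement:
Two's complement of 0011001: invert → 1100110, add 1 → 1100111
  0110101
+ 1100111
---------
 10011100  (end carry out of the top bit = 1)
Discarding the end carry: 0011100
Decimal check:
  0110101 = 32 + 16 + 4 + 1 = 53
  0011001 = 16 + 8 + 1 = 25
  53 - 25 = 28, and 0011100 = 16 + 8 + 4 = 28 ✓



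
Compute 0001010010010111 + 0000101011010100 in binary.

Add column by column from the right: bit + bit + carry-in; write the sum mod 2, carry 1 when the sum is 2 or 3.
carry:  0000000100101000
        0001010010010111
+       0000101011010100
------------------------
       00001111101101011
(the carry out of the leftmost column, 0, becomes the leading bit)
Decimal check:
  0001010010010111 = 4096 + 1024 + 128 + 16 + 4 + 2 + 1 = 5271
  0000101011010100 = 2048 + 512 + 128 + 64 + 16 + 4 = 2772
  5271 + 2772 = 8043, and 00001111101101011 = 4096 + 2048 + 1024 + 512 + 256 + 64 + 32 + 8 + 2 + 1 = 8043 ✓



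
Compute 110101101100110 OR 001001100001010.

OR: 1 when either bit is 1
  110101101100110
| 001001100001010
-----------------
  111101101101110
Decimal: 27494 | 4874 = 31598



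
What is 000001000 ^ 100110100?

XOR: 1 when bits differ
  000001000
^ 100110100
-----------
  100111100
Decimal: 8 ^ 308 = 316



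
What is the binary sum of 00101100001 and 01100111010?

Add column by column from the right: bit + bit + carry-in; write the sum mod 2, carry 1 when the sum is 2 or 3.
carry:  11011000000
        00101100001
+       01100111010
-------------------
       010010011011
(the carry out of the leftmost column, 0, becomes the leading bit)
Decimal check:
  00101100001 = 256 + 64 + 32 + 1 = 353
  01100111010 = 512 + 256 + 32 + 16 + 8 + 2 = 826
  353 + 826 = 1179, and 010010011011 = 1024 + 128 + 16 + 8 + 2 + 1 = 1179 ✓



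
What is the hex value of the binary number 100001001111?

Group into 4-bit nibbles from right:
  1000 = 8
  0100 = 4
  1111 = F
Result: 84F



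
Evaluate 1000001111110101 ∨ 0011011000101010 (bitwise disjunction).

OR: 1 when either bit is 1
  1000001111110101
| 0011011000101010
------------------
  1011011111111111
Decimal: 33781 | 13866 = 47103



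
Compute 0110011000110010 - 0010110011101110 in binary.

Method 1 - Direct subtraction (column by column from the right: bit − bit − borrow-in; if negative, add 2 and borrow 1 from the next column):
borrow: 0111001110011000
        0110011000110010
-       0010110011101110
------------------------
        0011100101000100

Method 2 - Add two's complement:
Two's complement of 0010110011101110: invert → 1101001100010001, add 1 → 1101001100010010
  0110011000110010
+ 1101001100010010
------------------
 10011100101000100  (end carry out of the top bit = 1)
Discarding the end carry: 0011100101000100
Decimal check:
  0110011000110010 = 16384 + 8192 + 1024 + 512 + 32 + 16 + 2 = 26162
  0010110011101110 = 8192 + 2048 + 1024 + 128 + 64 + 32 + 8 + 4 + 2 = 11502
  26162 - 11502 = 14660, and 0011100101000100 = 8192 + 4096 + 2048 + 256 + 64 + 4 = 14660 ✓



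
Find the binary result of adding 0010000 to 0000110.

Add column by column from the right: bit + bit + carry-in; write the sum mod 2, carry 1 when the sum is 2 or 3.
carry:  0000000
        0010000
+       0000110
---------------
       00010110
(the carry out of the leftmost column, 0, becomes the leading bit)
Decimal check:
  0010000 = 16
  0000110 = 4 + 2 = 6
  16 + 6 = 22, and 00010110 = 16 + 4 + 2 = 22 ✓



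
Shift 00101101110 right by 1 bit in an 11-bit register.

Original: 00101101110 (decimal 366)
Shift right by 1 position
Drop the 1 low bit; fill with zero on the left
Result: 00010110111 (decimal 183)
Equivalent: 366 >> 1 = 366 ÷ 2^1 = 183



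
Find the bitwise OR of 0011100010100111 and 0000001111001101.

OR: 1 when either bit is 1
  0011100010100111
| 0000001111001101
------------------
  0011101111101111
Decimal: 14503 | 973 = 15343



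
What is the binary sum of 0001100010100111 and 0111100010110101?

Add column by column from the right: bit + bit + carry-in; write the sum mod 2, carry 1 when the sum is 2 or 3.
carry:  1111000101001110
        0001100010100111
+       0111100010110101
------------------------
       01001000101011100
(the carry out of the leftmost column, 0, becomes the leading bit)
Decimal check:
  0001100010100111 = 4096 + 2048 + 128 + 32 + 4 + 2 + 1 = 6311
  0111100010110101 = 16384 + 8192 + 4096 + 2048 + 128 + 32 + 16 + 4 + 1 = 30901
  6311 + 30901 = 37212, and 01001000101011100 = 32768 + 4096 + 256 + 64 + 16 + 8 + 4 = 37212 ✓



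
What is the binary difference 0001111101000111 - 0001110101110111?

Method 1 - Direct subtraction (column by column from the right: bit − bit − borrow-in; if negative, add 2 and borrow 1 from the next column):
borrow: 0000001111100000
        0001111101000111
-       0001110101110111
------------------------
        0000000111010000

Method 2 - Add two's complement:
Two's complement of 0001110101110111: invert → 1110001010001000, add 1 → 1110001010001001
  0001111101000111
+ 1110001010001001
------------------
 10000000111010000  (end carry out of the top bit = 1)
Discarding the end carry: 0000000111010000
Decimal check:
  0001111101000111 = 4096 + 2048 + 1024 + 512 + 256 + 64 + 4 + 2 + 1 = 8007
  0001110101110111 = 4096 + 2048 + 1024 + 256 + 64 + 32 + 16 + 4 + 2 + 1 = 7543
  8007 - 7543 = 464, and 0000000111010000 = 256 + 128 + 64 + 16 = 464 ✓



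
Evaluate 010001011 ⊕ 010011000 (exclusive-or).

XOR: 1 when bits differ
  010001011
^ 010011000
-----------
  000010011
Decimal: 139 ^ 152 = 19



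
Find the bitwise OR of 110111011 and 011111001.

OR: 1 when either bit is 1
  110111011
| 011111001
-----------
  111111011
Decimal: 443 | 249 = 507



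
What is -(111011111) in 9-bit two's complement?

Original (sign bit 1, negative): 111011111
Step 1 - Invert all bits: 000100000
Step 2 - Add 1: 000100001
Verification: 111011111 + 000100001 = 1000000000; discarding the end carry (carry out of the top bit) leaves the 9-bit value 000000000, as required for x + (-x)



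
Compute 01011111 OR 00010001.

OR: 1 when either bit is 1
  01011111
| 00010001
----------
  01011111
Decimal: 95 | 17 = 95



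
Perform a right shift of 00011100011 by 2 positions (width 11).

Original: 00011100011 (decimal 227)
Shift right by 2 positions
Drop the 2 low bits; fill with zeros on the left
Result: 00000111000 (decimal 56)
Equivalent: 227 >> 2 = 227 ÷ 2^2 = 56



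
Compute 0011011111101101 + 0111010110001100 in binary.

Add column by column from the right: bit + bit + carry-in; write the sum mod 2, carry 1 when the sum is 2 or 3.
carry:  1110111100011000
        0011011111101101
+       0111010110001100
------------------------
       01010110101111001
(the carry out of the leftmost column, 0, becomes the leading bit)
Decimal check:
  0011011111101101 = 8192 + 4096 + 1024 + 512 + 256 + 128 + 64 + 32 + 8 + 4 + 1 = 14317
  0111010110001100 = 16384 + 8192 + 4096 + 1024 + 256 + 128 + 8 + 4 = 30092
  14317 + 30092 = 44409, and 01010110101111001 = 32768 + 8192 + 2048 + 1024 + 256 + 64 + 32 + 16 + 8 + 1 = 44409 ✓



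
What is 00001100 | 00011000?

OR: 1 when either bit is 1
  00001100
| 00011000
----------
  00011100
Decimal: 12 | 24 = 28



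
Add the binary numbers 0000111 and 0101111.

Add column by column from the right: bit + bit + carry-in; write the sum mod 2, carry 1 when the sum is 2 or 3.
carry:  0011110
        0000111
+       0101111
---------------
       00110110
(the carry out of the leftmost column, 0, becomes the leading bit)
Decimal check:
  0000111 = 4 + 2 + 1 = 7
  0101111 = 32 + 8 + 4 + 2 + 1 = 47
  7 + 47 = 54, and 00110110 = 32 + 16 + 4 + 2 = 54 ✓

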